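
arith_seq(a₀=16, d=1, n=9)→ [16, 17, 18, 19, 20, 21, 22, 23, 24]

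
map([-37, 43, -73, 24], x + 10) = [-27, 53, -63, 34]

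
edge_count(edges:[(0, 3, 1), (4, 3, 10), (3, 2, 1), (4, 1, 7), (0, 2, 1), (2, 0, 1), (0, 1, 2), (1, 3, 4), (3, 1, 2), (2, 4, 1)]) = 10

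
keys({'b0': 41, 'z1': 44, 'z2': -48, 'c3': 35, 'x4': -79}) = ['b0', 'z1', 'z2', 'c3', 'x4']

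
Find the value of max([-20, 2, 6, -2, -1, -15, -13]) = 6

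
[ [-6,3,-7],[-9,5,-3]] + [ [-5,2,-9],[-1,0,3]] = [[-11, 5, -16], [-10, 5, 0]]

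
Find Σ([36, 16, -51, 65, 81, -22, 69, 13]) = 207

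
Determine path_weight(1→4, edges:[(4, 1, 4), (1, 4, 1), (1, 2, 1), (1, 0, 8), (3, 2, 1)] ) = 1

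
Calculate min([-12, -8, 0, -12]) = -12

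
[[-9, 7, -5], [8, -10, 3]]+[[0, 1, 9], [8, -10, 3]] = [[-9, 8, 4], [16, -20, 6]]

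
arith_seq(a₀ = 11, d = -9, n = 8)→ [11, 2, -7, -16, -25, -34, -43, -52]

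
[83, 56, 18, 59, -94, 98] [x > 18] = keep x where x > 18: 83✓, 56✓, 18✗, 59✓, -94✗, 98✓
= [83, 56, 59, 98]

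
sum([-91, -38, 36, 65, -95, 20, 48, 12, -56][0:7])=-55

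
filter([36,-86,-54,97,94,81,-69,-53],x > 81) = keep x where x > 81: 36✗, -86✗, -54✗, 97✓, 94✓, 81✗, -69✗, -53✗
= [97, 94]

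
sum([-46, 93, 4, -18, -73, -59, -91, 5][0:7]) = -190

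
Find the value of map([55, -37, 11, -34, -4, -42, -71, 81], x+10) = 55+10=65, -37+10=-27, 11+10=21, -34+10=-24, -4+10=6, -42+10=-32, -71+10=-61, 81+10=91
= [65, -27, 21, -24, 6, -32, -61, 91]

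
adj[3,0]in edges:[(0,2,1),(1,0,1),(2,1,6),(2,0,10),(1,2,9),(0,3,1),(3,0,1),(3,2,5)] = 1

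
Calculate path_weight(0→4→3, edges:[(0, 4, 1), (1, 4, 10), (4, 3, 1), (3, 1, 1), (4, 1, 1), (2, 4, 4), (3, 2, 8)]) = w(0→4)=1 + w(4→3)=1
= 2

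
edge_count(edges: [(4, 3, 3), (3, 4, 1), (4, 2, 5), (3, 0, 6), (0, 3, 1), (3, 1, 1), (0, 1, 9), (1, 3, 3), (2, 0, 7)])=9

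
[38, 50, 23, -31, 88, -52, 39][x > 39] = keep x where x > 39: 38✗, 50✓, 23✗, -31✗, 88✓, -52✗, 39✗
= [50, 88]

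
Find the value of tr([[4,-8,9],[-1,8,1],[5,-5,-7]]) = 5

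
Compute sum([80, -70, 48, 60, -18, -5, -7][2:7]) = slice → [48, 60, -18, -5, -7]
48 + 60 + (-18) + (-5) + (-7)
= 78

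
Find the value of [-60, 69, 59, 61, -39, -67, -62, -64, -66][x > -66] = [-60, 69, 59, 61, -39, -62, -64]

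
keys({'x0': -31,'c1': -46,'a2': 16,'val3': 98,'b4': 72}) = ['x0', 'c1', 'a2', 'val3', 'b4']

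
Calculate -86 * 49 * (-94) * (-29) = -11487364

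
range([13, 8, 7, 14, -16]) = 30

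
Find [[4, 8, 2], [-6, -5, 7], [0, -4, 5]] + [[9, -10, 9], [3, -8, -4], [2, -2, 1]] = [[13, -2, 11], [-3, -13, 3], [2, -6, 6]]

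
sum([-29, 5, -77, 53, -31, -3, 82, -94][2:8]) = -70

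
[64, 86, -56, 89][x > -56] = keep x where x > -56: 64✓, 86✓, -56✗, 89✓
= [64, 86, 89]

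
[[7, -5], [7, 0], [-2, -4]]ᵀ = [[7, 7, -2], [-5, 0, -4]]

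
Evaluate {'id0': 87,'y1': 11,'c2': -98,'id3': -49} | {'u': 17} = {'id0': 87, 'y1': 11, 'c2': -98, 'id3': -49, 'u': 17}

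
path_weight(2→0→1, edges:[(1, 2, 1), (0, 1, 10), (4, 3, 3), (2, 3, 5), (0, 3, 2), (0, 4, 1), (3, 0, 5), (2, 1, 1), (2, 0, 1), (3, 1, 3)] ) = 11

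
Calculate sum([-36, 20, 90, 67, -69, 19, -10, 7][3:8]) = slice → [67, -69, 19, -10, 7]
67 + (-69) + 19 + (-10) + 7
= 14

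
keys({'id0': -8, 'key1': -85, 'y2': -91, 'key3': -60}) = ['id0', 'key1', 'y2', 'key3']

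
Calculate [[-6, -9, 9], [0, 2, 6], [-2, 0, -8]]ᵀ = [[-6, 0, -2], [-9, 2, 0], [9, 6, -8]]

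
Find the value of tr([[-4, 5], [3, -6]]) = -10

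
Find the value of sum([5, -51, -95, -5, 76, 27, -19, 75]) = 5 + (-51) + (-95) + (-5) + 76 + 27 + (-19) + 75
= 13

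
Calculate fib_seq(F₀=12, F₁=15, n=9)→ [12, 15, 27, 42, 69, 111, 180, 291, 471]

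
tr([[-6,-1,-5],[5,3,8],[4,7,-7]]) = -10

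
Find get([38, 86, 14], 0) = 38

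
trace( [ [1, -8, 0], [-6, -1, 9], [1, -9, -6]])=diagonal: 1 + (-1) + (-6)
= -6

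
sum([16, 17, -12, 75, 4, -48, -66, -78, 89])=-3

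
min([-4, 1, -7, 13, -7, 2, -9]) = -9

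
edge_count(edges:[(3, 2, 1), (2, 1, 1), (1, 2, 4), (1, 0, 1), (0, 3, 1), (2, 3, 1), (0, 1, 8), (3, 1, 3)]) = 8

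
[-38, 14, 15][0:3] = [-38, 14, 15]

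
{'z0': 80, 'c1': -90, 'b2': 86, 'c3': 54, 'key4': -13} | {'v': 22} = {'z0': 80, 'c1': -90, 'b2': 86, 'c3': 54, 'key4': -13, 'v': 22}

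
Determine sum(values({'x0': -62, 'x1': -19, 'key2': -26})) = -107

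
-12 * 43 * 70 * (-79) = 2853480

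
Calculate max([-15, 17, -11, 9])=17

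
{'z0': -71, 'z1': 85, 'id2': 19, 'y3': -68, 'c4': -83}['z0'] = -71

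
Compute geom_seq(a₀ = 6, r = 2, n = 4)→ [6, 12, 24, 48]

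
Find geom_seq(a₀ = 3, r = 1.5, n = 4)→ a_0 = 3*1.5^0 = 3.0
a_1 = 3*1.5^1 = 4.5
a_2 = 3*1.5^2 = 6.75
...
= [3.0, 4.5, 6.75, 10.125]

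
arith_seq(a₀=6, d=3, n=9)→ a_0 = 6 + 0*3 = 6
a_1 = 6 + 1*3 = 9
a_2 = 6 + 2*3 = 12
...
= [6, 9, 12, 15, 18, 21, 24, 27, 30]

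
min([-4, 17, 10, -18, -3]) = -18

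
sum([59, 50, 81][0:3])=190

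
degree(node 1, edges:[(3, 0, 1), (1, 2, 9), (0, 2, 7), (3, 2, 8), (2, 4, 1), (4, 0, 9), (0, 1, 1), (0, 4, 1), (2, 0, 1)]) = 2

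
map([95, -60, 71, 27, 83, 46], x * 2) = 95*2=190, -60*2=-120, 71*2=142, 27*2=54, 83*2=166, 46*2=92
= [190, -120, 142, 54, 166, 92]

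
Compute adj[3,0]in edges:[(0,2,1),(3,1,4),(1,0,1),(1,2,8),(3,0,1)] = 1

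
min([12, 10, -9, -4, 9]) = -9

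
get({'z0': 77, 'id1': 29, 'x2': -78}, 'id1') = 29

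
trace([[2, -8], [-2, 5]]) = 7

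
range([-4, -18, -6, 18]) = 36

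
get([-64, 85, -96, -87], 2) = -96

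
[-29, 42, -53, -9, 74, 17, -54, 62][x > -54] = [-29, 42, -53, -9, 74, 17, 62]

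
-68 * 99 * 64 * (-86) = 37052928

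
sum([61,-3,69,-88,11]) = 61 + (-3) + 69 + (-88) + 11
= 50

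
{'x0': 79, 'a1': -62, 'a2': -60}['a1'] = -62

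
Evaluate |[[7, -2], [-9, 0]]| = -18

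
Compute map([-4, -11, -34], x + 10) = [6, -1, -24]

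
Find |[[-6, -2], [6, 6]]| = (-6)*(6) - (-2)*(6)
= -24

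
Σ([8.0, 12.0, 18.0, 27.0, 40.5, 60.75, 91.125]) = 8.0 + 12.0 + 18.0 + 27.0 + 40.5 + 60.75 + 91.125
= 257.375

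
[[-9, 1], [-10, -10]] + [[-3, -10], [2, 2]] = [[-12, -9], [-8, -8]]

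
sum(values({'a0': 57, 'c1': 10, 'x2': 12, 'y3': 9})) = 88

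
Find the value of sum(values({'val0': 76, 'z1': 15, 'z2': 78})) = 76 + 15 + 78
= 169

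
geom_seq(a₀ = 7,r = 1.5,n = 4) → [7.0, 10.5, 15.75, 23.625]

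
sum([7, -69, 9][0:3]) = -53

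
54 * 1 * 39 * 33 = 69498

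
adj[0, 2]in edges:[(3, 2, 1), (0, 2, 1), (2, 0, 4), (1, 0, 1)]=1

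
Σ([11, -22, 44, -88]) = -55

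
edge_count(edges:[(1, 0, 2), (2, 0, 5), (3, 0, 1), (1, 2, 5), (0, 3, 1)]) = 5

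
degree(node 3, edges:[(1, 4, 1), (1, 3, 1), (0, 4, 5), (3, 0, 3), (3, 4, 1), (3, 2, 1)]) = incident: (1,3), (3,0), (3,4), (3,2)
= 4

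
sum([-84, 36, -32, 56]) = -24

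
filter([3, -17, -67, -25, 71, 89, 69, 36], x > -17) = keep x where x > -17: 3✓, -17✗, -67✗, -25✗, 71✓, 89✓, 69✓, 36✓
= [3, 71, 89, 69, 36]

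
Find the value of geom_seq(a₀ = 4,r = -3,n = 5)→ a_0 = 4*(-3)^0 = 4
a_1 = 4*(-3)^1 = -12
a_2 = 4*(-3)^2 = 36
...
= [4, -12, 36, -108, 324]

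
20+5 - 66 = -41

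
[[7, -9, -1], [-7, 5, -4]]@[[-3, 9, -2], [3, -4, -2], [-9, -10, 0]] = C[0][0] = (7)*(-3) + (-9)*(3) + (-1)*(-9) = -39
C[0][1] = (7)*(9) + (-9)*(-4) + (-1)*(-10) = 109
C[0][2] = (7)*(-2) + (-9)*(-2) + (-1)*(0) = 4
C[1][0] = (-7)*(-3) + (5)*(3) + (-4)*(-9) = 72
C[1][1] = (-7)*(9) + (5)*(-4) + (-4)*(-10) = -43
C[1][2] = (-7)*(-2) + (5)*(-2) + (-4)*(0) = 4
= [[-39, 109, 4], [72, -43, 4]]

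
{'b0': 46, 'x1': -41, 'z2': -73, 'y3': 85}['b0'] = 46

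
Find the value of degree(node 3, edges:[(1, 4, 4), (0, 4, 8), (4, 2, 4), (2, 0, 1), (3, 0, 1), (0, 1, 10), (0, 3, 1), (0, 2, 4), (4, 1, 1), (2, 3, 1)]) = 3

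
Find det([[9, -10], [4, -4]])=(9)*(-4) - (-10)*(4)
= 4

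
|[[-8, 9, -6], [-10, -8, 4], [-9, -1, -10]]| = -1524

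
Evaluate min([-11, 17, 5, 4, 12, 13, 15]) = -11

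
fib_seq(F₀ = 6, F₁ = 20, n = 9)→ F_2 = F_1 + F_0 = 26
F_3 = F_2 + F_1 = 46
F_4 = F_3 + F_2 = 72
...
= [6, 20, 26, 46, 72, 118, 190, 308, 498]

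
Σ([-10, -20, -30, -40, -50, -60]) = -210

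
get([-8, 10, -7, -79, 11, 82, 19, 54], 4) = 11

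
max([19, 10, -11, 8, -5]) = 19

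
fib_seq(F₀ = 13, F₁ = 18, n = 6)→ F_2 = F_1 + F_0 = 31
F_3 = F_2 + F_1 = 49
F_4 = F_3 + F_2 = 80
...
= [13, 18, 31, 49, 80, 129]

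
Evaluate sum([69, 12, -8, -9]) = 64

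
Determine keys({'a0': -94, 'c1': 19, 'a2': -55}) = ['a0', 'c1', 'a2']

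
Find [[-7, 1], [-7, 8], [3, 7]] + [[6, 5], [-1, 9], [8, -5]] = [[-1, 6], [-8, 17], [11, 2]]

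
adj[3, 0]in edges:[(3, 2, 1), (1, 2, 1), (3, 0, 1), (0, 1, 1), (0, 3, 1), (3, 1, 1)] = 1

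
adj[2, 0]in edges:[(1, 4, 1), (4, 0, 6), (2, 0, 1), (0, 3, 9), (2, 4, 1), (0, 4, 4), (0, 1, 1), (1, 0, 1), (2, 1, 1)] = 1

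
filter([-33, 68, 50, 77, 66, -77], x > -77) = [-33, 68, 50, 77, 66]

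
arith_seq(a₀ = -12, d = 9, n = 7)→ a_0 = -12 + 0*9 = -12
a_1 = -12 + 1*9 = -3
a_2 = -12 + 2*9 = 6
...
= [-12, -3, 6, 15, 24, 33, 42]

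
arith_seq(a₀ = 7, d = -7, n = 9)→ [7, 0, -7, -14, -21, -28, -35, -42, -49]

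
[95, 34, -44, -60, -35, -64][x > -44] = keep x where x > -44: 95✓, 34✓, -44✗, -60✗, -35✓, -64✗
= [95, 34, -35]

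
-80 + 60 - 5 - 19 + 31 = -13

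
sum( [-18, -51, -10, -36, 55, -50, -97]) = -207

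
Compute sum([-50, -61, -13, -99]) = (-50) + (-61) + (-13) + (-99)
= -223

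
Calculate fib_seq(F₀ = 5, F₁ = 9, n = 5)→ F_2 = F_1 + F_0 = 14
F_3 = F_2 + F_1 = 23
F_4 = F_3 + F_2 = 37
= [5, 9, 14, 23, 37]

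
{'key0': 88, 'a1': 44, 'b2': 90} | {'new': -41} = {'key0': 88, 'a1': 44, 'b2': 90, 'new': -41}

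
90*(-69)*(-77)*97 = 46382490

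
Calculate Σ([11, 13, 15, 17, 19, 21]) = 11 + 13 + 15 + 17 + 19 + 21
= 96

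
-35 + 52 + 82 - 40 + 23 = 82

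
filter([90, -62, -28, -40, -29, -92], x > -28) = keep x where x > -28: 90✓, -62✗, -28✗, -40✗, -29✗, -92✗
= [90]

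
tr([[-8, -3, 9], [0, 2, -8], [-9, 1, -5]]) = diagonal: (-8) + 2 + (-5)
= -11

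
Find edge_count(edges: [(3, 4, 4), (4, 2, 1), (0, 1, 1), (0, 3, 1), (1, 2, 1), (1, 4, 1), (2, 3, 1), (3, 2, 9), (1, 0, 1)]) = 9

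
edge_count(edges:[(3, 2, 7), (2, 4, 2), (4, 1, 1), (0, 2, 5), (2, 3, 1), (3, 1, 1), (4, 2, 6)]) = 7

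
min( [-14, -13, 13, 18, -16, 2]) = -16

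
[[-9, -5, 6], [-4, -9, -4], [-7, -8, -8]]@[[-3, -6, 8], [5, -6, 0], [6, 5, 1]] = C[0][0] = (-9)*(-3) + (-5)*(5) + (6)*(6) = 38
C[0][1] = (-9)*(-6) + (-5)*(-6) + (6)*(5) = 114
C[0][2] = (-9)*(8) + (-5)*(0) + (6)*(1) = -66
C[1][0] = (-4)*(-3) + (-9)*(5) + (-4)*(6) = -57
C[1][1] = (-4)*(-6) + (-9)*(-6) + (-4)*(5) = 58
C[1][2] = (-4)*(8) + (-9)*(0) + (-4)*(1) = -36
... (3 more cells)
= [[38, 114, -66], [-57, 58, -36], [-67, 50, -64]]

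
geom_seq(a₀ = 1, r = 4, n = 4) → a_0 = 1*4^0 = 1
a_1 = 1*4^1 = 4
a_2 = 1*4^2 = 16
...
= [1, 4, 16, 64]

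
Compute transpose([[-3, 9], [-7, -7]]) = [[-3, -7], [9, -7]]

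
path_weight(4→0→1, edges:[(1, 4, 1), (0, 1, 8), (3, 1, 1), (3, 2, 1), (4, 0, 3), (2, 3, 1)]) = 11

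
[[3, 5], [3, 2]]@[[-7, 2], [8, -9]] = [[19, -39], [-5, -12]]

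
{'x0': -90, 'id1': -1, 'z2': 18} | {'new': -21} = {'x0': -90, 'id1': -1, 'z2': 18, 'new': -21}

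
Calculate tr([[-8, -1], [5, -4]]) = -12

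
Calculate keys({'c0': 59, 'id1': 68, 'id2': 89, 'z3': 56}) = ['c0', 'id1', 'id2', 'z3']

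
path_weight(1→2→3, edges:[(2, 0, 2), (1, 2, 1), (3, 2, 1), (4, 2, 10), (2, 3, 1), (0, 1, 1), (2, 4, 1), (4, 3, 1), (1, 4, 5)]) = w(1→2)=1 + w(2→3)=1
= 2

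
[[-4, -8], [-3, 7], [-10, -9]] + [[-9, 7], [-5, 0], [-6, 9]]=[[-13, -1], [-8, 7], [-16, 0]]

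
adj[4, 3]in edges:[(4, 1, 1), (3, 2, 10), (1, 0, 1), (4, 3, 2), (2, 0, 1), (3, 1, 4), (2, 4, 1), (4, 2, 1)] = 2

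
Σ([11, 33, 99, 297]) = 11 + 33 + 99 + 297
= 440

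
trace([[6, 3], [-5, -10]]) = diagonal: 6 + (-10)
= -4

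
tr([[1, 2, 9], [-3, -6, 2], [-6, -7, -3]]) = -8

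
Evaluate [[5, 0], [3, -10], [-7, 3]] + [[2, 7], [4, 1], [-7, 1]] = [[7, 7], [7, -9], [-14, 4]]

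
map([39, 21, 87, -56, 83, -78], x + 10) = [49, 31, 97, -46, 93, -68]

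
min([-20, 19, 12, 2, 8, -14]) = -20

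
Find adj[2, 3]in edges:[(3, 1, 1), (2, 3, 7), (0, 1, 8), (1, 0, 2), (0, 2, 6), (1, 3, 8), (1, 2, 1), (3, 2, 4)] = 7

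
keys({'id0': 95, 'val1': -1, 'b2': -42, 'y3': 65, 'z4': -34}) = ['id0', 'val1', 'b2', 'y3', 'z4']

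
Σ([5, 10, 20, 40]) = 5 + 10 + 20 + 40
= 75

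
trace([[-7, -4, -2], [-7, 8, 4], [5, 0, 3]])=diagonal: (-7) + 8 + 3
= 4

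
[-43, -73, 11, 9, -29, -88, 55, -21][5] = -88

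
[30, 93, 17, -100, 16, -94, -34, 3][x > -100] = [30, 93, 17, 16, -94, -34, 3]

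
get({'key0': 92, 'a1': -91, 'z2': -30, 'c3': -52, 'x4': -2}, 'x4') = -2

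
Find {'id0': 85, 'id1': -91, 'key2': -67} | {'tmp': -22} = {'id0': 85, 'id1': -91, 'key2': -67, 'tmp': -22}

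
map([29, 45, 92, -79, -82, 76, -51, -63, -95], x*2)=[58, 90, 184, -158, -164, 152, -102, -126, -190]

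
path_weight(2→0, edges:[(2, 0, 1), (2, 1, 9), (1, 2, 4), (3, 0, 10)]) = 1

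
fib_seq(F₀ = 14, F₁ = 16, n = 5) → F_2 = F_1 + F_0 = 30
F_3 = F_2 + F_1 = 46
F_4 = F_3 + F_2 = 76
= [14, 16, 30, 46, 76]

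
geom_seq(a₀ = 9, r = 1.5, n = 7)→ [9.0, 13.5, 20.25, 30.375, 45.5625, 68.34375, 102.515625]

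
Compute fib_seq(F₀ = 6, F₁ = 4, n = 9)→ [6, 4, 10, 14, 24, 38, 62, 100, 162]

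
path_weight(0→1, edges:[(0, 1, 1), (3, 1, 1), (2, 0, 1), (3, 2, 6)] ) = w(0→1)=1
= 1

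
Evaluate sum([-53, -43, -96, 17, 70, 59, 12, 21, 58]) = 45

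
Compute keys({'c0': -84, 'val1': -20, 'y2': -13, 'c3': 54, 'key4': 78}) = ['c0', 'val1', 'y2', 'c3', 'key4']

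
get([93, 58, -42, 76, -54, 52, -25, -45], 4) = -54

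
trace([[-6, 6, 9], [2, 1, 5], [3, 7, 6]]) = 1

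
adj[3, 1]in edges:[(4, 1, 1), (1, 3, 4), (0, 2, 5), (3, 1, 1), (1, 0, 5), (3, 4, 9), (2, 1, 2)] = 1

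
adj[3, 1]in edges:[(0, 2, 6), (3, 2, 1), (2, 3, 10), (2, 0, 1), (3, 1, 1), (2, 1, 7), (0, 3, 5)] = 1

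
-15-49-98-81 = -243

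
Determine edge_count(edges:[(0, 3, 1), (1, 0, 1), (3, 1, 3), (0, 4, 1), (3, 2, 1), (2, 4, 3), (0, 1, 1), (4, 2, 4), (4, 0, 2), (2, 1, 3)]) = 10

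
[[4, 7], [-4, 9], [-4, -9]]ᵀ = [[4, -4, -4], [7, 9, -9]]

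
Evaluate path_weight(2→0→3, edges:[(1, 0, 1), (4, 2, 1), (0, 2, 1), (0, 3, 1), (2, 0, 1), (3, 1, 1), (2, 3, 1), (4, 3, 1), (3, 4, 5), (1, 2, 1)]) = w(2→0)=1 + w(0→3)=1
= 2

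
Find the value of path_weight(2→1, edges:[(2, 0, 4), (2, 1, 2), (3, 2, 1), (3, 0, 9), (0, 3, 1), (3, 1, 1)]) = w(2→1)=2
= 2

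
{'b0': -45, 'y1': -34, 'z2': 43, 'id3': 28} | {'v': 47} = {'b0': -45, 'y1': -34, 'z2': 43, 'id3': 28, 'v': 47}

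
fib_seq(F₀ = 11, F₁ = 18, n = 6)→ F_2 = F_1 + F_0 = 29
F_3 = F_2 + F_1 = 47
F_4 = F_3 + F_2 = 76
...
= [11, 18, 29, 47, 76, 123]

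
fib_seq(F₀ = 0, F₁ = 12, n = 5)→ F_2 = F_1 + F_0 = 12
F_3 = F_2 + F_1 = 24
F_4 = F_3 + F_2 = 36
= [0, 12, 12, 24, 36]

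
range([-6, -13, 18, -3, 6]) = 31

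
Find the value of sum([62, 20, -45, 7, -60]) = -16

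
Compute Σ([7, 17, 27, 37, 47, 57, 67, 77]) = 336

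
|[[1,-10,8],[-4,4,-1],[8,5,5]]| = (1)*(1)*det([[4, -1], [5, 5]]) + (-1)*(-10)*det([[-4, -1], [8, 5]]) + (1)*(8)*det([[-4, 4], [8, 5]])
= 25 + -120 + -416
= -511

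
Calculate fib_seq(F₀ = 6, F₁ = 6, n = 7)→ [6, 6, 12, 18, 30, 48, 78]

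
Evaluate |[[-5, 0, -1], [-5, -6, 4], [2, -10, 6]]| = (1)*(-5)*det([[-6, 4], [-10, 6]]) + (-1)*(0)*det([[-5, 4], [2, 6]]) + (1)*(-1)*det([[-5, -6], [2, -10]])
= -20 + 0 + -62
= -82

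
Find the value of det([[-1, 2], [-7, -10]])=(-1)*(-10) - (2)*(-7)
= 24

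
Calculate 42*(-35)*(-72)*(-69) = -7302960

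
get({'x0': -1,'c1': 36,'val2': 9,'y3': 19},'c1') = 36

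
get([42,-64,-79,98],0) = 42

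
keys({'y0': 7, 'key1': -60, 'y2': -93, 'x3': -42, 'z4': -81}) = ['y0', 'key1', 'y2', 'x3', 'z4']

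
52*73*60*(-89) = -20270640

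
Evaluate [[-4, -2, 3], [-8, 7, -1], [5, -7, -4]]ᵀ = [[-4, -8, 5], [-2, 7, -7], [3, -1, -4]]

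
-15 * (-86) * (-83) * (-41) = 4389870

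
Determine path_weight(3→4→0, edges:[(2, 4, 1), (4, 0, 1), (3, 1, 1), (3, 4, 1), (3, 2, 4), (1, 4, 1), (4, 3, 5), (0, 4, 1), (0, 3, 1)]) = 2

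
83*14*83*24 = 2314704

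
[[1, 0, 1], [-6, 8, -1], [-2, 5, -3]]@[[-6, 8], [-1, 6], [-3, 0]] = [[-9, 8], [31, 0], [16, 14]]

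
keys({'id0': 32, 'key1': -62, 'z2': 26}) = ['id0', 'key1', 'z2']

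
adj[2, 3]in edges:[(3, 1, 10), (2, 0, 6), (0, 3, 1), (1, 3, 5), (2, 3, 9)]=9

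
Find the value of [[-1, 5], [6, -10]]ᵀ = [[-1, 6], [5, -10]]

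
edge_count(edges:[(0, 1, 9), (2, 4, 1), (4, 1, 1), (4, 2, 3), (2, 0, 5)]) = 5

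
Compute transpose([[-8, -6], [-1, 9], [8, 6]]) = [[-8, -1, 8], [-6, 9, 6]]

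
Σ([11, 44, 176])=11 + 44 + 176
= 231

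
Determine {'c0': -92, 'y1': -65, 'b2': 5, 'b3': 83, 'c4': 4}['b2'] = 5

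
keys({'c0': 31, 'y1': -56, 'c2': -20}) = ['c0', 'y1', 'c2']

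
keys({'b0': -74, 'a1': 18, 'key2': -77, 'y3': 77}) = ['b0', 'a1', 'key2', 'y3']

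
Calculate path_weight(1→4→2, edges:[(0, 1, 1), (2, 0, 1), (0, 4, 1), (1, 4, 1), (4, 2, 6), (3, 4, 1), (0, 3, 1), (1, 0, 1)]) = 7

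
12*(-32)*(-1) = 384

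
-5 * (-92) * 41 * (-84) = -1584240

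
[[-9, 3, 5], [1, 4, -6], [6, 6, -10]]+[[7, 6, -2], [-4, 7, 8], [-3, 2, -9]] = [[-2, 9, 3], [-3, 11, 2], [3, 8, -19]]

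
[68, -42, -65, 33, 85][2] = -65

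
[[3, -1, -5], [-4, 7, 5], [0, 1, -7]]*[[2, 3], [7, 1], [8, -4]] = [[-41, 28], [81, -25], [-49, 29]]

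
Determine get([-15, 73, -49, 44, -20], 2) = -49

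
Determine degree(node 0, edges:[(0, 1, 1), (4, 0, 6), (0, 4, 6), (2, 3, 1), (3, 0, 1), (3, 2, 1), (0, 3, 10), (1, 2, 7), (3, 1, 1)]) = 5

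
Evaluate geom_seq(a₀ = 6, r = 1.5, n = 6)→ [6.0, 9.0, 13.5, 20.25, 30.375, 45.5625]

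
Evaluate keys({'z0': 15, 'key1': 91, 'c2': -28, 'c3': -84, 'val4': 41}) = ['z0', 'key1', 'c2', 'c3', 'val4']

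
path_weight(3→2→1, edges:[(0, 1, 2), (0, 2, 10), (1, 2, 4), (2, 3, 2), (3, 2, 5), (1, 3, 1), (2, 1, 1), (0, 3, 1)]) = w(3→2)=5 + w(2→1)=1
= 6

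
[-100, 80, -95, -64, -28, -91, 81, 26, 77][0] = -100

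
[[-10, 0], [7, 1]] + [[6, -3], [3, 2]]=[[-4, -3], [10, 3]]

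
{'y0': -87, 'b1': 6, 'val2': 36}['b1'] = 6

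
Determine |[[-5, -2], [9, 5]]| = -7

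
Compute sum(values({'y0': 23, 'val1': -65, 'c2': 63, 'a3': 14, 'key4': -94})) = 23 + (-65) + 63 + 14 + (-94)
= -59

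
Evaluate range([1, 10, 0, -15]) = 25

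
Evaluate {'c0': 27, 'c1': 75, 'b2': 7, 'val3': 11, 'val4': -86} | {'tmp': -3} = {'c0': 27, 'c1': 75, 'b2': 7, 'val3': 11, 'val4': -86, 'tmp': -3}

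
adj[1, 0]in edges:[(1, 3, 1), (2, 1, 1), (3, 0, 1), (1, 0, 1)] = 1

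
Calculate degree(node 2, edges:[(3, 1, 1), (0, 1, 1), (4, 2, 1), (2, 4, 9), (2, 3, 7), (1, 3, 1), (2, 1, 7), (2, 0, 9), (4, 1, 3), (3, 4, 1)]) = 5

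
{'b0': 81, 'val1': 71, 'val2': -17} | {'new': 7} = {'b0': 81, 'val1': 71, 'val2': -17, 'new': 7}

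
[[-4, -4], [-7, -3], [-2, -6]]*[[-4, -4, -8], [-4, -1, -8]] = [[32, 20, 64], [40, 31, 80], [32, 14, 64]]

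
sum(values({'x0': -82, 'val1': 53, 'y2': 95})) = (-82) + 53 + 95
= 66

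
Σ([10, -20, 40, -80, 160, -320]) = -210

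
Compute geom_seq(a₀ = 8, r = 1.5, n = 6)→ [8.0, 12.0, 18.0, 27.0, 40.5, 60.75]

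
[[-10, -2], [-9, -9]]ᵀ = [[-10, -9], [-2, -9]]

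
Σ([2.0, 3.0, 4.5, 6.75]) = 2.0 + 3.0 + 4.5 + 6.75
= 16.25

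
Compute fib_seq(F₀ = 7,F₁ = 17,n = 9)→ F_2 = F_1 + F_0 = 24
F_3 = F_2 + F_1 = 41
F_4 = F_3 + F_2 = 65
...
= [7, 17, 24, 41, 65, 106, 171, 277, 448]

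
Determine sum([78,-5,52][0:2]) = 73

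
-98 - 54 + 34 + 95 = -23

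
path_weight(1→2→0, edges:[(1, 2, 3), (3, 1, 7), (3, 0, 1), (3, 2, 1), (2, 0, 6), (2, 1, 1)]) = 9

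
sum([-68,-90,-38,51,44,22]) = -79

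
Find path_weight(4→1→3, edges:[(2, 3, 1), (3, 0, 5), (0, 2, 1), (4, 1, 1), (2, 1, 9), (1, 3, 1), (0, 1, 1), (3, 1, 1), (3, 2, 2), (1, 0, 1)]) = w(4→1)=1 + w(1→3)=1
= 2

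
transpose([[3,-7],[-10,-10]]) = [[3, -10], [-7, -10]]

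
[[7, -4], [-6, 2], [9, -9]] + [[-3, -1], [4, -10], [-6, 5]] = [[4, -5], [-2, -8], [3, -4]]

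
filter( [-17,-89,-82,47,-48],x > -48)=keep x where x > -48: -17✓, -89✗, -82✗, 47✓, -48✗
= [-17, 47]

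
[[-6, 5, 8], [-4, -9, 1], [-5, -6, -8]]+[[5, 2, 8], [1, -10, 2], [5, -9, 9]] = [[-1, 7, 16], [-3, -19, 3], [0, -15, 1]]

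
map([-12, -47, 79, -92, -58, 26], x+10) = [-2, -37, 89, -82, -48, 36]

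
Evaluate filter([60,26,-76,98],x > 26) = keep x where x > 26: 60✓, 26✗, -76✗, 98✓
= [60, 98]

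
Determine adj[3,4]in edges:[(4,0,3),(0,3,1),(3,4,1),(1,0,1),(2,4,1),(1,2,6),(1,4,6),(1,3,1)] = 1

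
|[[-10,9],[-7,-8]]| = 143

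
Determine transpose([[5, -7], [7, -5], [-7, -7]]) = [[5, 7, -7], [-7, -5, -7]]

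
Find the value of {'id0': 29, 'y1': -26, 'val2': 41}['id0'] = 29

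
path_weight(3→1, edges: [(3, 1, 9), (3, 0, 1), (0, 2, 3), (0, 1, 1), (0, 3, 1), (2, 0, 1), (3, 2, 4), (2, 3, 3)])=w(3→1)=9
= 9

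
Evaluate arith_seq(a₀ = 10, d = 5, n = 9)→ [10, 15, 20, 25, 30, 35, 40, 45, 50]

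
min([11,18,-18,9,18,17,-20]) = -20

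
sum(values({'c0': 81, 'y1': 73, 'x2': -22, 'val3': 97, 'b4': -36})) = 81 + 73 + (-22) + 97 + (-36)
= 193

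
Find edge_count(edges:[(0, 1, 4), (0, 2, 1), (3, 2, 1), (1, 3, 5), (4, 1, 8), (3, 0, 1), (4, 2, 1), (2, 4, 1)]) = 8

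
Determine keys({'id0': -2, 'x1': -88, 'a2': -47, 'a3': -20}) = ['id0', 'x1', 'a2', 'a3']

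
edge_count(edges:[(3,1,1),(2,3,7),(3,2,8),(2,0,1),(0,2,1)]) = 5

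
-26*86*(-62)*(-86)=-11922352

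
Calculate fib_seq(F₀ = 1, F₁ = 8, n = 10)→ F_2 = F_1 + F_0 = 9
F_3 = F_2 + F_1 = 17
F_4 = F_3 + F_2 = 26
...
= [1, 8, 9, 17, 26, 43, 69, 112, 181, 293]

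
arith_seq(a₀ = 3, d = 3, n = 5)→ a_0 = 3 + 0*3 = 3
a_1 = 3 + 1*3 = 6
a_2 = 3 + 2*3 = 9
...
= [3, 6, 9, 12, 15]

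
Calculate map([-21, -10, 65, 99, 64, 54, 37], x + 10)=-21+10=-11, -10+10=0, 65+10=75, 99+10=109, 64+10=74, 54+10=64, 37+10=47
= [-11, 0, 75, 109, 74, 64, 47]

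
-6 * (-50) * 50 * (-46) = -690000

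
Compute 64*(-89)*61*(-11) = 3822016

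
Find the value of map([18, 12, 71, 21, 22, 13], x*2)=[36, 24, 142, 42, 44, 26]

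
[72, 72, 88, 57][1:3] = [72, 88]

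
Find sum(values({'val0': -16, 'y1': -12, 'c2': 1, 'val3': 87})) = (-16) + (-12) + 1 + 87
= 60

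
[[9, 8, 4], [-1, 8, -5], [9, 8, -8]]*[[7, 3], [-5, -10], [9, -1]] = C[0][0] = (9)*(7) + (8)*(-5) + (4)*(9) = 59
C[0][1] = (9)*(3) + (8)*(-10) + (4)*(-1) = -57
C[1][0] = (-1)*(7) + (8)*(-5) + (-5)*(9) = -92
C[1][1] = (-1)*(3) + (8)*(-10) + (-5)*(-1) = -78
C[2][0] = (9)*(7) + (8)*(-5) + (-8)*(9) = -49
C[2][1] = (9)*(3) + (8)*(-10) + (-8)*(-1) = -45
= [[59, -57], [-92, -78], [-49, -45]]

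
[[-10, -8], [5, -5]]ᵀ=[[-10, 5], [-8, -5]]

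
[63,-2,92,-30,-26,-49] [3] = -30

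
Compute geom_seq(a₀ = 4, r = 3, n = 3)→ a_0 = 4*3^0 = 4
a_1 = 4*3^1 = 12
a_2 = 4*3^2 = 36
= [4, 12, 36]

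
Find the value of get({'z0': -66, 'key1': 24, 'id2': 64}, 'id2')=64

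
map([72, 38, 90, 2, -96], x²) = [5184, 1444, 8100, 4, 9216]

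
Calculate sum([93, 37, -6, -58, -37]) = 93 + 37 + (-6) + (-58) + (-37)
= 29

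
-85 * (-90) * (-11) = -84150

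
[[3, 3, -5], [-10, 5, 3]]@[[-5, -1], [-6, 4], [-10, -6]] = [[17, 39], [-10, 12]]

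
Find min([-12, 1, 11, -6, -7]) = -12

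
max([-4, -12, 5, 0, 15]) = 15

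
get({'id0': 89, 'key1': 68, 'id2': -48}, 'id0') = 89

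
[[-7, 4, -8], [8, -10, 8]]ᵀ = [[-7, 8], [4, -10], [-8, 8]]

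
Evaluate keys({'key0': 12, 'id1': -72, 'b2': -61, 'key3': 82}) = ['key0', 'id1', 'b2', 'key3']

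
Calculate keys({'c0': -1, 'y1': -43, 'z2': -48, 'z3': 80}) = ['c0', 'y1', 'z2', 'z3']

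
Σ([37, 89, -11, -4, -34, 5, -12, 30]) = 100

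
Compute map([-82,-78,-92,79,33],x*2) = -82*2=-164, -78*2=-156, -92*2=-184, 79*2=158, 33*2=66
= [-164, -156, -184, 158, 66]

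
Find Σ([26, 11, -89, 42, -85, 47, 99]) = 51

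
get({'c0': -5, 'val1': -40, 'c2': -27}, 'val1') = -40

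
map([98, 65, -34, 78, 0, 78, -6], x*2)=[196, 130, -68, 156, 0, 156, -12]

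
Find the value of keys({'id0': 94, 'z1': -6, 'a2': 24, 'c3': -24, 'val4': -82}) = ['id0', 'z1', 'a2', 'c3', 'val4']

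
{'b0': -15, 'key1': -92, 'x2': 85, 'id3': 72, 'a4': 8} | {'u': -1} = {'b0': -15, 'key1': -92, 'x2': 85, 'id3': 72, 'a4': 8, 'u': -1}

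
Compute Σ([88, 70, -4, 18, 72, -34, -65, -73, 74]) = 88 + 70 + (-4) + 18 + 72 + (-34) + (-65) + (-73) + 74
= 146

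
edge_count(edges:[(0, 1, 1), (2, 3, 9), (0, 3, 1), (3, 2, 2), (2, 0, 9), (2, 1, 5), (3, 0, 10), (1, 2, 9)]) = 8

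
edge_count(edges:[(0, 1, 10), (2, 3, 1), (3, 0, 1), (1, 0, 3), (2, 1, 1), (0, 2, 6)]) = 6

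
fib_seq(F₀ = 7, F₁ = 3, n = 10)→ F_2 = F_1 + F_0 = 10
F_3 = F_2 + F_1 = 13
F_4 = F_3 + F_2 = 23
...
= [7, 3, 10, 13, 23, 36, 59, 95, 154, 249]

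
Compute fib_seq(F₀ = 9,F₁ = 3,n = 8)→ [9, 3, 12, 15, 27, 42, 69, 111]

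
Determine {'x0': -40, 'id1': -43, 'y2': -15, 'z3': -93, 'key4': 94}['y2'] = -15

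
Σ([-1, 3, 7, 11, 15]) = (-1) + 3 + 7 + 11 + 15
= 35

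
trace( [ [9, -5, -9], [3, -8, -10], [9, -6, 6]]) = 7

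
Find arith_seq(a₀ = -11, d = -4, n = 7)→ [-11, -15, -19, -23, -27, -31, -35]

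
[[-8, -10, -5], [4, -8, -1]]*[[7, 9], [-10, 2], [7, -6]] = C[0][0] = (-8)*(7) + (-10)*(-10) + (-5)*(7) = 9
C[0][1] = (-8)*(9) + (-10)*(2) + (-5)*(-6) = -62
C[1][0] = (4)*(7) + (-8)*(-10) + (-1)*(7) = 101
C[1][1] = (4)*(9) + (-8)*(2) + (-1)*(-6) = 26
= [[9, -62], [101, 26]]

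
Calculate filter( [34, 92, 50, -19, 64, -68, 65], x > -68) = [34, 92, 50, -19, 64, 65]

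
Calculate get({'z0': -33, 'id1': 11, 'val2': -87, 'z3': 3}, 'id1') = 11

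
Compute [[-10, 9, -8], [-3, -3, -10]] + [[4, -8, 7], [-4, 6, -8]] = [[-6, 1, -1], [-7, 3, -18]]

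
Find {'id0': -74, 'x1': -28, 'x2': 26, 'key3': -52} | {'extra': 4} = {'id0': -74, 'x1': -28, 'x2': 26, 'key3': -52, 'extra': 4}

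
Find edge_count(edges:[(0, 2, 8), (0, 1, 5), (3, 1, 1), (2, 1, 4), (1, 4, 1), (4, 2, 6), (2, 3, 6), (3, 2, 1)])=8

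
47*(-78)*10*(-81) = 2969460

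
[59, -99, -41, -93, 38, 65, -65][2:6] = [-41, -93, 38, 65]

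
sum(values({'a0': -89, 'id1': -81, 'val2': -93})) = -263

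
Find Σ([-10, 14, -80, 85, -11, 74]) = 72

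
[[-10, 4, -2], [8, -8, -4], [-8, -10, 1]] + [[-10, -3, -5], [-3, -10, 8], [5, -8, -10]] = [[-20, 1, -7], [5, -18, 4], [-3, -18, -9]]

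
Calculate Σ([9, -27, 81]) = 63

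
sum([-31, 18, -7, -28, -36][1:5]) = slice → [18, -7, -28, -36]
18 + (-7) + (-28) + (-36)
= -53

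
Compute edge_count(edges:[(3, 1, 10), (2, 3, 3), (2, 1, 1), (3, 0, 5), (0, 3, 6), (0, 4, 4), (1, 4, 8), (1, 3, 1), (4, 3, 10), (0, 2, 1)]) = 10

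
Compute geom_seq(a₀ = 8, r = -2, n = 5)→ [8, -16, 32, -64, 128]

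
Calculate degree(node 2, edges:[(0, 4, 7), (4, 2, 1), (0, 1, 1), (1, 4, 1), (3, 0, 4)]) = 1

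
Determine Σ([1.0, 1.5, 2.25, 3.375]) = 1.0 + 1.5 + 2.25 + 3.375
= 8.125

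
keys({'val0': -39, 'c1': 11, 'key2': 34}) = ['val0', 'c1', 'key2']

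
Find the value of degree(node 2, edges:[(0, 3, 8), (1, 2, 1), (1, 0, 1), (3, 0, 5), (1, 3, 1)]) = 1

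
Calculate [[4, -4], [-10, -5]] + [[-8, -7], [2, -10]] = [[-4, -11], [-8, -15]]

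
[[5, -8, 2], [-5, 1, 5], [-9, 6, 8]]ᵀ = [[5, -5, -9], [-8, 1, 6], [2, 5, 8]]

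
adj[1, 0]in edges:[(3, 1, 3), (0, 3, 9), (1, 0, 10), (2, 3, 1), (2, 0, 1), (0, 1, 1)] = 10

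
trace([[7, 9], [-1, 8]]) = 15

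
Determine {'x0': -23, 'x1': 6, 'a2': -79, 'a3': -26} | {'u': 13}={'x0': -23, 'x1': 6, 'a2': -79, 'a3': -26, 'u': 13}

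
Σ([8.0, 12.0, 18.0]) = 38.0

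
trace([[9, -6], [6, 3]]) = 12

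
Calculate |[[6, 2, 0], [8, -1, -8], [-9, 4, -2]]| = 380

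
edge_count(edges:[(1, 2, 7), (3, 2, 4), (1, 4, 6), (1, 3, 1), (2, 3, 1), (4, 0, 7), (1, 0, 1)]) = 7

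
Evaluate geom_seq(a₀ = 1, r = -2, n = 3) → a_0 = 1*(-2)^0 = 1
a_1 = 1*(-2)^1 = -2
a_2 = 1*(-2)^2 = 4
= [1, -2, 4]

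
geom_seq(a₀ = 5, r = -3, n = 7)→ [5, -15, 45, -135, 405, -1215, 3645]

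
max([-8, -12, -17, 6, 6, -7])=6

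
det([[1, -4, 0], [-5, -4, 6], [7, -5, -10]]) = (1)*(1)*det([[-4, 6], [-5, -10]]) + (-1)*(-4)*det([[-5, 6], [7, -10]]) + (1)*(0)*det([[-5, -4], [7, -5]])
= 70 + 32 + 0
= 102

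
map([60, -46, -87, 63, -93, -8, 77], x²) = [3600, 2116, 7569, 3969, 8649, 64, 5929]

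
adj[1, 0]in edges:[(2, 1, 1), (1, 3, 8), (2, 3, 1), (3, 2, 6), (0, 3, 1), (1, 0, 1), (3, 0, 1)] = 1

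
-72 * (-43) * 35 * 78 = 8452080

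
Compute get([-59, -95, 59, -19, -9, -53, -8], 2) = 59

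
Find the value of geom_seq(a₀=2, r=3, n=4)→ a_0 = 2*3^0 = 2
a_1 = 2*3^1 = 6
a_2 = 2*3^2 = 18
...
= [2, 6, 18, 54]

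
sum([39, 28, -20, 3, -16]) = 34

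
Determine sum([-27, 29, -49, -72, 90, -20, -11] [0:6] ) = slice → [-27, 29, -49, -72, 90, -20]
(-27) + 29 + (-49) + (-72) + 90 + (-20)
= -49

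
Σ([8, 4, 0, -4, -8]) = 8 + 4 + 0 + (-4) + (-8)
= 0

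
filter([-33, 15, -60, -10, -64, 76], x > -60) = [-33, 15, -10, 76]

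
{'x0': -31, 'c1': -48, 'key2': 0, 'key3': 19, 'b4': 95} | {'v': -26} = {'x0': -31, 'c1': -48, 'key2': 0, 'key3': 19, 'b4': 95, 'v': -26}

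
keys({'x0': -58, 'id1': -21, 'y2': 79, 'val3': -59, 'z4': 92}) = ['x0', 'id1', 'y2', 'val3', 'z4']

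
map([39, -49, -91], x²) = (39)²=1521, (-49)²=2401, (-91)²=8281
= [1521, 2401, 8281]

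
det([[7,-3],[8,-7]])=-25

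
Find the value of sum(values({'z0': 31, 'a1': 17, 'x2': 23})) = 31 + 17 + 23
= 71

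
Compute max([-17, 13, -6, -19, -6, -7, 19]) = 19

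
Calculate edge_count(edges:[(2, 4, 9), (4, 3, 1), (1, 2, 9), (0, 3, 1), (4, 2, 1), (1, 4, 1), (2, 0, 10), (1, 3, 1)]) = 8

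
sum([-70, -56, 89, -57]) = (-70) + (-56) + 89 + (-57)
= -94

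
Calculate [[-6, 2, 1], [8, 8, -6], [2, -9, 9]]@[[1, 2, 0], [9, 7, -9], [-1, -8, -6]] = [[11, -6, -24], [86, 120, -36], [-88, -131, 27]]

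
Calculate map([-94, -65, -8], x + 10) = [-84, -55, 2]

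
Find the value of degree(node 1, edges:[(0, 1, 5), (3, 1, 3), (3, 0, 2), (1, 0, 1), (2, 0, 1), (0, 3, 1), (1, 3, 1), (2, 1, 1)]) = incident: (0,1), (3,1), (1,0), (1,3), (2,1)
= 5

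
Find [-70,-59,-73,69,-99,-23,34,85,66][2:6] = [-73, 69, -99, -23]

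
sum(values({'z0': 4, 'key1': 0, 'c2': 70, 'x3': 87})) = 161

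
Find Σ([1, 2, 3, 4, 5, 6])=1 + 2 + 3 + 4 + 5 + 6
= 21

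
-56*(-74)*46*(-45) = -8578080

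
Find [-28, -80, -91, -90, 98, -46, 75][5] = -46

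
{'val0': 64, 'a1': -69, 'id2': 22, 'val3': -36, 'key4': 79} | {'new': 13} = {'val0': 64, 'a1': -69, 'id2': 22, 'val3': -36, 'key4': 79, 'new': 13}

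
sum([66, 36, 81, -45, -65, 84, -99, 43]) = 101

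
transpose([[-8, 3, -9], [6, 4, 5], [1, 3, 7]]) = [[-8, 6, 1], [3, 4, 3], [-9, 5, 7]]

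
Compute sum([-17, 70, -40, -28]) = -15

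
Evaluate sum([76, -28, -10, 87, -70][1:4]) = slice → [-28, -10, 87]
(-28) + (-10) + 87
= 49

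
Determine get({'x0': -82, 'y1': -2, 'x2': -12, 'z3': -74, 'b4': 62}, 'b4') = 62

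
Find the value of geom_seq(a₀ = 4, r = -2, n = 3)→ a_0 = 4*(-2)^0 = 4
a_1 = 4*(-2)^1 = -8
a_2 = 4*(-2)^2 = 16
= [4, -8, 16]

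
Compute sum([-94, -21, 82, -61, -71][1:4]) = slice → [-21, 82, -61]
(-21) + 82 + (-61)
= 0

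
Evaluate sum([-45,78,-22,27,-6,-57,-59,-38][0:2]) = 33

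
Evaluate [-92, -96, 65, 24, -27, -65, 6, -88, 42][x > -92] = [65, 24, -27, -65, 6, -88, 42]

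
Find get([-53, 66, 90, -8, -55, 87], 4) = -55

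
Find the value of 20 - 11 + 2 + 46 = 57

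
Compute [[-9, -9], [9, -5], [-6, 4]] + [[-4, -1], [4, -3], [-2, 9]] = [[-13, -10], [13, -8], [-8, 13]]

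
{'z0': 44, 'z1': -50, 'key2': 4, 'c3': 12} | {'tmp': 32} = {'z0': 44, 'z1': -50, 'key2': 4, 'c3': 12, 'tmp': 32}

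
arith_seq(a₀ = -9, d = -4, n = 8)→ [-9, -13, -17, -21, -25, -29, -33, -37]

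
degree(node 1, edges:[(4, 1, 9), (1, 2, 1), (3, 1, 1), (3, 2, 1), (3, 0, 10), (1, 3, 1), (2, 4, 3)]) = incident: (4,1), (1,2), (3,1), (1,3)
= 4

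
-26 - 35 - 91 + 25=-127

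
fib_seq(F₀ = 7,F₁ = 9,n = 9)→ [7, 9, 16, 25, 41, 66, 107, 173, 280]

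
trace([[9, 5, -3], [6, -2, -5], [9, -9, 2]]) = 9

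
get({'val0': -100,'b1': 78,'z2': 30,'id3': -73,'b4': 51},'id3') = -73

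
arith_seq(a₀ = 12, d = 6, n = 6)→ a_0 = 12 + 0*6 = 12
a_1 = 12 + 1*6 = 18
a_2 = 12 + 2*6 = 24
...
= [12, 18, 24, 30, 36, 42]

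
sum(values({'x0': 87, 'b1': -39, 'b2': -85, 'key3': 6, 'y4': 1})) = 87 + (-39) + (-85) + 6 + 1
= -30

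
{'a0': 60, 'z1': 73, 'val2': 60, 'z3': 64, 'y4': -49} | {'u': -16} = {'a0': 60, 'z1': 73, 'val2': 60, 'z3': 64, 'y4': -49, 'u': -16}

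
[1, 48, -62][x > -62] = [1, 48]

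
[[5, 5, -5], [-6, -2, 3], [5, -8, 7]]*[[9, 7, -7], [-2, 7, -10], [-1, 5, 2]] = [[40, 45, -95], [-53, -41, 68], [54, 14, 59]]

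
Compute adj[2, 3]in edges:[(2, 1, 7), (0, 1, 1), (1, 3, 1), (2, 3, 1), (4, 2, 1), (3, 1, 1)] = 1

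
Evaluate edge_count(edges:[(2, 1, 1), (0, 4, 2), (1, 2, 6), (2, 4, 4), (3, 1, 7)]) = 5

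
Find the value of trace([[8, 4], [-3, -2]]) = diagonal: 8 + (-2)
= 6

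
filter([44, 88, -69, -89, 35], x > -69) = [44, 88, 35]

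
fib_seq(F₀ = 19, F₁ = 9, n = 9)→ [19, 9, 28, 37, 65, 102, 167, 269, 436]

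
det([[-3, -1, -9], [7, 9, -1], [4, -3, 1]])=(1)*(-3)*det([[9, -1], [-3, 1]]) + (-1)*(-1)*det([[7, -1], [4, 1]]) + (1)*(-9)*det([[7, 9], [4, -3]])
= -18 + 11 + 513
= 506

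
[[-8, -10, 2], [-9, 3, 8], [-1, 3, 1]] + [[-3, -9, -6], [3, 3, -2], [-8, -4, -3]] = [[-11, -19, -4], [-6, 6, 6], [-9, -1, -2]]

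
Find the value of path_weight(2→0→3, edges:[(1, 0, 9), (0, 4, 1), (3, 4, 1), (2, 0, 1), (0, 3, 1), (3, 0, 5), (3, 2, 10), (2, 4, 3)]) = 2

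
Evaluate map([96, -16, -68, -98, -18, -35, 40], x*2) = [192, -32, -136, -196, -36, -70, 80]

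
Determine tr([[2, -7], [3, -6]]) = -4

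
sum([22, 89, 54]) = 165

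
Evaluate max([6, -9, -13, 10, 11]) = 11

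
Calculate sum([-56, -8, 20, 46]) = (-56) + (-8) + 20 + 46
= 2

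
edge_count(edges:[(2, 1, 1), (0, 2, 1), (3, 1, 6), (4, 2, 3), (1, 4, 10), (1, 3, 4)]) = 6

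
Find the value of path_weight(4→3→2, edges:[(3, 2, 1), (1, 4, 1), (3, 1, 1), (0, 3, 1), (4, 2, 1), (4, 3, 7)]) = w(4→3)=7 + w(3→2)=1
= 8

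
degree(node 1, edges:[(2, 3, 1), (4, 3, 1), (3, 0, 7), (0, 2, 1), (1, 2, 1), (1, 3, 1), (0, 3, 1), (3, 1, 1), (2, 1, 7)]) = 4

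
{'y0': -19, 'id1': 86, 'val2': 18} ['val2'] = 18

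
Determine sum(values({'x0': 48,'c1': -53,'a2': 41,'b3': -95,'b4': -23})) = 48 + (-53) + 41 + (-95) + (-23)
= -82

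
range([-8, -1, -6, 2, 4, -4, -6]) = 12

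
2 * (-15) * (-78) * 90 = 210600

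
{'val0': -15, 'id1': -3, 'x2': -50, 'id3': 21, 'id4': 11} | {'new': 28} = {'val0': -15, 'id1': -3, 'x2': -50, 'id3': 21, 'id4': 11, 'new': 28}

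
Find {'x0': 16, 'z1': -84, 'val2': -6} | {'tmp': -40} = {'x0': 16, 'z1': -84, 'val2': -6, 'tmp': -40}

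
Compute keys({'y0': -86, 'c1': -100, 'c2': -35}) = ['y0', 'c1', 'c2']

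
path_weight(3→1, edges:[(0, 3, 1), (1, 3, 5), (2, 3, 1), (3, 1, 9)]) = w(3→1)=9
= 9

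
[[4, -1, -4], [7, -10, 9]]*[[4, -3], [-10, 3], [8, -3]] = [[-6, -3], [200, -78]]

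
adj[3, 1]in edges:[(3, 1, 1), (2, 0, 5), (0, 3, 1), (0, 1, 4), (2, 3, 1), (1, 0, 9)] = 1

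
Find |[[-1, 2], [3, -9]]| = (-1)*(-9) - (2)*(3)
= 3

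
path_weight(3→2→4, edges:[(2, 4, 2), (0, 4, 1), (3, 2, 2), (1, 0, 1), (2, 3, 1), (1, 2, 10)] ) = 4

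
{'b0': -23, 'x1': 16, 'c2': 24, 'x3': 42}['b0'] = -23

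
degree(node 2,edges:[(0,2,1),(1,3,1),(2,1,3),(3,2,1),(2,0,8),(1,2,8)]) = 5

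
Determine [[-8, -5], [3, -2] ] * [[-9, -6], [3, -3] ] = [[57, 63], [-33, -12]]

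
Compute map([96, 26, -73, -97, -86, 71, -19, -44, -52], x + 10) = [106, 36, -63, -87, -76, 81, -9, -34, -42]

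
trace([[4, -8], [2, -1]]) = 3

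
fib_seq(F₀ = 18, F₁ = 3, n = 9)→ [18, 3, 21, 24, 45, 69, 114, 183, 297]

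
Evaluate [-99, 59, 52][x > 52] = keep x where x > 52: -99✗, 59✓, 52✗
= [59]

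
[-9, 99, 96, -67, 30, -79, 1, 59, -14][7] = 59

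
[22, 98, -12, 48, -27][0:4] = [22, 98, -12, 48]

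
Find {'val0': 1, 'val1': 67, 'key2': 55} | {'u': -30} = {'val0': 1, 'val1': 67, 'key2': 55, 'u': -30}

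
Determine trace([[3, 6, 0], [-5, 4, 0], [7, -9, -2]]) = 5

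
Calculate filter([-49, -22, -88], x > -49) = keep x where x > -49: -49✗, -22✓, -88✗
= [-22]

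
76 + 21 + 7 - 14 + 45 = 135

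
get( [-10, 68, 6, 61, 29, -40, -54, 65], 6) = -54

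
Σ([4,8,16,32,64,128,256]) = 4 + 8 + 16 + 32 + 64 + 128 + 256
= 508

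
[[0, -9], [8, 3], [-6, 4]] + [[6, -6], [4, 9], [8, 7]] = [[6, -15], [12, 12], [2, 11]]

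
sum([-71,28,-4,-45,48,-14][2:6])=-15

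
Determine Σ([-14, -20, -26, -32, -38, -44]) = -174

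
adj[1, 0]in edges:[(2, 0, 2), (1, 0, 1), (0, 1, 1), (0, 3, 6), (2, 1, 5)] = 1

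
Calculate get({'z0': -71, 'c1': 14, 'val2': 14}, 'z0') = -71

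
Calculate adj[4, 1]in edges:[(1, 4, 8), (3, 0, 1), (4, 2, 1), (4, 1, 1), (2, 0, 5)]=1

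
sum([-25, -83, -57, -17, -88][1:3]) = -140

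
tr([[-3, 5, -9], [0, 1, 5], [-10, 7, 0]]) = -2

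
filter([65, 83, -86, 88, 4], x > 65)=[83, 88]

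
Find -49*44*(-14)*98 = 2958032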